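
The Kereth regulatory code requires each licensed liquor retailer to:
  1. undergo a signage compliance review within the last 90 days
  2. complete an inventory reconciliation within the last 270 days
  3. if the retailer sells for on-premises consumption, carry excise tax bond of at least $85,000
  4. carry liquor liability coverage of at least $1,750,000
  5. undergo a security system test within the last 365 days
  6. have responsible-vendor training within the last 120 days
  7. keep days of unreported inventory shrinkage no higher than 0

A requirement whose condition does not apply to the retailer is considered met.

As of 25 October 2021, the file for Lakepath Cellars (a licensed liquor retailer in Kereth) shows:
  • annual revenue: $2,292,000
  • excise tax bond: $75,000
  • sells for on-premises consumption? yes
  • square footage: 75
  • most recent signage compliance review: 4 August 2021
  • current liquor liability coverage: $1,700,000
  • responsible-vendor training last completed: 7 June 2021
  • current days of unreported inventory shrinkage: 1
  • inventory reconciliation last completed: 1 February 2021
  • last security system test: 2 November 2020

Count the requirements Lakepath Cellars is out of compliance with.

4

1. signage compliance review 82 days ago vs limit 90 → met
2. inventory reconciliation 266 days ago vs limit 270 → met
3. condition 'sells for on-premises consumption' holds; excise tax bond $75,000 < $85,000 → not met
4. liquor liability coverage $1,700,000 < $1,750,000 → not met
5. security system test 357 days ago vs limit 365 → met
6. responsible-vendor training 140 days ago vs limit 120 → not met
7. days of unreported inventory shrinkage 1 > 0 → not met
Not met: 4 of 7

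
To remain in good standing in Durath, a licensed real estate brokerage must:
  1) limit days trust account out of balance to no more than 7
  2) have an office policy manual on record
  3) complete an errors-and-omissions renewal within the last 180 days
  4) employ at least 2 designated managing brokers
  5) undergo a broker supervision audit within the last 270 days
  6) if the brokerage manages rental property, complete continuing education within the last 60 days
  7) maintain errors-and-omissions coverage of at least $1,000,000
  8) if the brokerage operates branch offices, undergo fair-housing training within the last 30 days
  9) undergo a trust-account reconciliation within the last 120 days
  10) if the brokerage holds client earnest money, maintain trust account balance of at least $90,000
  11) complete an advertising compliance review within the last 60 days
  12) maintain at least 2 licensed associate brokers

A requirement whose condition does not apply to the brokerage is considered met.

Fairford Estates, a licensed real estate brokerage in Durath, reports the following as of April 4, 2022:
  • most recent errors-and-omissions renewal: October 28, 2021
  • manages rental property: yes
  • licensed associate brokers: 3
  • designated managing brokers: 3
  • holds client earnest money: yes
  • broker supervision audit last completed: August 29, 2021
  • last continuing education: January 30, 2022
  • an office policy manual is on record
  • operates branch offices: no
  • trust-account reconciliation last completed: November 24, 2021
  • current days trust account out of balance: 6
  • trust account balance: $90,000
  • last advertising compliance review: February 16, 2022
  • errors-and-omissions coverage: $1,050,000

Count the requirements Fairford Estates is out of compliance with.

1. days trust account out of balance 6 ≤ 7 → met
2. office policy manual present → met
3. errors-and-omissions renewal 158 days ago vs limit 180 → met
4. designated managing brokers 3 ≥ 2 → met
5. broker supervision audit 218 days ago vs limit 270 → met
6. condition 'manages rental property' holds; continuing education 64 days ago vs limit 60 → not met
7. errors-and-omissions coverage $1,050,000 ≥ $1,000,000 → met
8. condition 'operates branch offices' does not hold → requirement n/a → met
9. trust-account reconciliation 131 days ago vs limit 120 → not met
10. condition 'holds client earnest money' holds; trust account balance $90,000 ≥ $90,000 → met
11. advertising compliance review 47 days ago vs limit 60 → met
12. licensed associate brokers 3 ≥ 2 → met
Not met: 2 of 12

2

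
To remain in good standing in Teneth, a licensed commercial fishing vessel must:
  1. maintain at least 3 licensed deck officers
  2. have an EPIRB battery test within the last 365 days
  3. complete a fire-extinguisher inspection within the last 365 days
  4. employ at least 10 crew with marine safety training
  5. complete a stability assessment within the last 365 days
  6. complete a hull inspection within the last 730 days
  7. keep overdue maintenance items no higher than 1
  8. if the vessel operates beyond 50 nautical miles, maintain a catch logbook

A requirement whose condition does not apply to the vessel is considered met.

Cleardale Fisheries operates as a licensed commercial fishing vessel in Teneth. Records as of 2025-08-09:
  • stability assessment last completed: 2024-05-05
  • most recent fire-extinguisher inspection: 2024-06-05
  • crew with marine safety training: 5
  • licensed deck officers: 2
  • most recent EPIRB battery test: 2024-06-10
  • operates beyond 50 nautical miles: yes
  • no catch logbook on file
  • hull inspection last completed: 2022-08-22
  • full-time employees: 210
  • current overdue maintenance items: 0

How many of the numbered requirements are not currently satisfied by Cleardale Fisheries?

7

1. licensed deck officers 2 < 3 → not met
2. EPIRB battery test 425 days ago vs limit 365 → not met
3. fire-extinguisher inspection 430 days ago vs limit 365 → not met
4. crew with marine safety training 5 < 10 → not met
5. stability assessment 461 days ago vs limit 365 → not met
6. hull inspection 1083 days ago vs limit 730 → not met
7. overdue maintenance items 0 ≤ 1 → met
8. condition 'operates beyond 50 nautical miles' holds; catch logbook absent → not met
Not met: 7 of 8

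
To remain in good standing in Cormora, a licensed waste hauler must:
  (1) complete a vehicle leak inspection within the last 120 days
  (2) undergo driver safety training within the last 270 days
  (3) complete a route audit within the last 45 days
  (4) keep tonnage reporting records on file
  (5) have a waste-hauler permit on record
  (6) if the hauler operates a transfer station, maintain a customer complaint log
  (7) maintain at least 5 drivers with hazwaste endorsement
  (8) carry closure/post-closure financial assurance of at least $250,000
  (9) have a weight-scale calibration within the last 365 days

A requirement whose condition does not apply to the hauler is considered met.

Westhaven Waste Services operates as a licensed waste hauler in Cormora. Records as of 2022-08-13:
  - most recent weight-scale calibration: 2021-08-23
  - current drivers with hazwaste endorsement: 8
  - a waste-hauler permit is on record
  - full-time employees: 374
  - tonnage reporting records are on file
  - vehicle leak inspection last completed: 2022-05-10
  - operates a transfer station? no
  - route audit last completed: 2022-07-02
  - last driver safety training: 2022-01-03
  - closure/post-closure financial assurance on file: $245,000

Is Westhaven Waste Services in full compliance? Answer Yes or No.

No

1. vehicle leak inspection 95 days ago vs limit 120 → met
2. driver safety training 222 days ago vs limit 270 → met
3. route audit 42 days ago vs limit 45 → met
4. tonnage reporting records present → met
5. waste-hauler permit present → met
6. condition 'operates a transfer station' does not hold → requirement n/a → met
7. drivers with hazwaste endorsement 8 ≥ 5 → met
8. closure/post-closure financial assurance $245,000 < $250,000 → not met
9. weight-scale calibration 355 days ago vs limit 365 → met
Not met: 8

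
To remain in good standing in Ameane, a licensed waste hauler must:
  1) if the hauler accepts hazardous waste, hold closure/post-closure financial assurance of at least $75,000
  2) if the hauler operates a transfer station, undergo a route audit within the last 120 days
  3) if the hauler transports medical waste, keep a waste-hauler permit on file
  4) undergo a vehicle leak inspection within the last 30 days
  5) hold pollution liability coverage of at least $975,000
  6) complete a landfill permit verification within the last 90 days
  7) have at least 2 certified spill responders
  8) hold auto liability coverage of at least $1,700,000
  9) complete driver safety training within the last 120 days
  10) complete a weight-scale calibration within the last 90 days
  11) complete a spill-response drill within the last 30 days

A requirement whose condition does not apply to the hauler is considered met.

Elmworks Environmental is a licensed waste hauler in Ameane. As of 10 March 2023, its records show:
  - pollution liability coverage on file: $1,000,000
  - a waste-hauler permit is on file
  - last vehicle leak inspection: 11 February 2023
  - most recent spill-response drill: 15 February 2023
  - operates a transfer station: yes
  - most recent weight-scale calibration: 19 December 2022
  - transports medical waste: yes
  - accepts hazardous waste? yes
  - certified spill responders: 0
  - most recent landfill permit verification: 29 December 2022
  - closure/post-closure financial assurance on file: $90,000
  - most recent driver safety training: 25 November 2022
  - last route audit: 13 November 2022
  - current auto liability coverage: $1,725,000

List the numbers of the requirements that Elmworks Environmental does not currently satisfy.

1. condition 'accepts hazardous waste' holds; closure/post-closure financial assurance $90,000 ≥ $75,000 → met
2. condition 'operates a transfer station' holds; route audit 117 days ago vs limit 120 → met
3. condition 'transports medical waste' holds; waste-hauler permit present → met
4. vehicle leak inspection 27 days ago vs limit 30 → met
5. pollution liability coverage $1,000,000 ≥ $975,000 → met
6. landfill permit verification 71 days ago vs limit 90 → met
7. certified spill responders 0 < 2 → not met
8. auto liability coverage $1,725,000 ≥ $1,700,000 → met
9. driver safety training 105 days ago vs limit 120 → met
10. weight-scale calibration 81 days ago vs limit 90 → met
11. spill-response drill 23 days ago vs limit 30 → met
Not met: 7

7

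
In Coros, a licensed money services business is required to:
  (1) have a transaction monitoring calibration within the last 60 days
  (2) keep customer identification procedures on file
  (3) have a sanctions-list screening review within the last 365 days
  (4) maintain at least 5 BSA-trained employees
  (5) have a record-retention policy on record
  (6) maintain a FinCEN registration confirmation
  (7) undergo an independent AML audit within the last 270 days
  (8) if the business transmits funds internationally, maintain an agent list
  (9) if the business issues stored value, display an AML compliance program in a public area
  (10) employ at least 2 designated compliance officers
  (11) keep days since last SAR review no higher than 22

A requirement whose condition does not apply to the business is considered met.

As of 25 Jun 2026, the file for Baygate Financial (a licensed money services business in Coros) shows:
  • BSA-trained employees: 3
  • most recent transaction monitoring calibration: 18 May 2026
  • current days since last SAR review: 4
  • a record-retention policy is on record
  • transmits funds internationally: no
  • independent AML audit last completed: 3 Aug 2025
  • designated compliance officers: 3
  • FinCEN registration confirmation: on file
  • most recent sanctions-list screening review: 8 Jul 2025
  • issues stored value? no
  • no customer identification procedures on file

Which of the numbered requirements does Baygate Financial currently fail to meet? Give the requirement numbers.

2, 4, 7

1. transaction monitoring calibration 38 days ago vs limit 60 → met
2. customer identification procedures absent → not met
3. sanctions-list screening review 352 days ago vs limit 365 → met
4. BSA-trained employees 3 < 5 → not met
5. record-retention policy present → met
6. FinCEN registration confirmation present → met
7. independent AML audit 326 days ago vs limit 270 → not met
8. condition 'transmits funds internationally' does not hold → requirement n/a → met
9. condition 'issues stored value' does not hold → requirement n/a → met
10. designated compliance officers 3 ≥ 2 → met
11. days since last SAR review 4 ≤ 22 → met
Not met: 2, 4, 7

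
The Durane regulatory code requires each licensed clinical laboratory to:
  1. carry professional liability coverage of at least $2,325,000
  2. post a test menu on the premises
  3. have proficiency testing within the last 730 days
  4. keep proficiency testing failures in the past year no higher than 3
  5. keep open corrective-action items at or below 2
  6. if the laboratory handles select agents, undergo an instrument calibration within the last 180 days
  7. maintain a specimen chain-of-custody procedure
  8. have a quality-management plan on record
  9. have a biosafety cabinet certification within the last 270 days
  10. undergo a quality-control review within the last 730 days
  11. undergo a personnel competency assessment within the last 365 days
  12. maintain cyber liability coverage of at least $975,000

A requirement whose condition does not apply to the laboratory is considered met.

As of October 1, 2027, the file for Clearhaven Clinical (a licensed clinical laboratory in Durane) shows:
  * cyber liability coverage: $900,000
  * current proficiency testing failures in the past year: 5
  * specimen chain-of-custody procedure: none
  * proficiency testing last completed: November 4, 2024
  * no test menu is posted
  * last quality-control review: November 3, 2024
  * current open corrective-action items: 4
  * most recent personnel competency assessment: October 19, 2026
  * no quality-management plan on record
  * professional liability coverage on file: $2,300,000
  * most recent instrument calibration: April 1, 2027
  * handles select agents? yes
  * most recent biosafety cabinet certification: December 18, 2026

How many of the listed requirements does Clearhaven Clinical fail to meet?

1. professional liability coverage $2,300,000 < $2,325,000 → not met
2. test menu absent → not met
3. proficiency testing 1061 days ago vs limit 730 → not met
4. proficiency testing failures in the past year 5 > 3 → not met
5. open corrective-action items 4 > 2 → not met
6. condition 'handles select agents' holds; instrument calibration 183 days ago vs limit 180 → not met
7. specimen chain-of-custody procedure absent → not met
8. quality-management plan absent → not met
9. biosafety cabinet certification 287 days ago vs limit 270 → not met
10. quality-control review 1062 days ago vs limit 730 → not met
11. personnel competency assessment 347 days ago vs limit 365 → met
12. cyber liability coverage $900,000 < $975,000 → not met
Not met: 11 of 12

11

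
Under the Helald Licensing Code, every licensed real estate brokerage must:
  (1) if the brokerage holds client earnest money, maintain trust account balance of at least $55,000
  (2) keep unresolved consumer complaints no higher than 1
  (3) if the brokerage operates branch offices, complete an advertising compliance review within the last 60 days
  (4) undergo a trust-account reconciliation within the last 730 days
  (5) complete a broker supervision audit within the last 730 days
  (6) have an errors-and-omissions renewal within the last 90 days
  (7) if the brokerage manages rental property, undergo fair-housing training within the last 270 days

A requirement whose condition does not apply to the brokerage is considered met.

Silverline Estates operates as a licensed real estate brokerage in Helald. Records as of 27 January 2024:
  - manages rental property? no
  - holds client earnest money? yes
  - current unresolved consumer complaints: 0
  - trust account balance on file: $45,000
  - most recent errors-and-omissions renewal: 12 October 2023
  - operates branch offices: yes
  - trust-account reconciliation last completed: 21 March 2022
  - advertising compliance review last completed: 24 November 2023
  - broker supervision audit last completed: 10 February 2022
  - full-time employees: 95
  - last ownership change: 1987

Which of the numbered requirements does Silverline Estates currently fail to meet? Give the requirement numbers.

1. condition 'holds client earnest money' holds; trust account balance $45,000 < $55,000 → not met
2. unresolved consumer complaints 0 ≤ 1 → met
3. condition 'operates branch offices' holds; advertising compliance review 64 days ago vs limit 60 → not met
4. trust-account reconciliation 677 days ago vs limit 730 → met
5. broker supervision audit 716 days ago vs limit 730 → met
6. errors-and-omissions renewal 107 days ago vs limit 90 → not met
7. condition 'manages rental property' does not hold → requirement n/a → met
Not met: 1, 3, 6

1, 3, 6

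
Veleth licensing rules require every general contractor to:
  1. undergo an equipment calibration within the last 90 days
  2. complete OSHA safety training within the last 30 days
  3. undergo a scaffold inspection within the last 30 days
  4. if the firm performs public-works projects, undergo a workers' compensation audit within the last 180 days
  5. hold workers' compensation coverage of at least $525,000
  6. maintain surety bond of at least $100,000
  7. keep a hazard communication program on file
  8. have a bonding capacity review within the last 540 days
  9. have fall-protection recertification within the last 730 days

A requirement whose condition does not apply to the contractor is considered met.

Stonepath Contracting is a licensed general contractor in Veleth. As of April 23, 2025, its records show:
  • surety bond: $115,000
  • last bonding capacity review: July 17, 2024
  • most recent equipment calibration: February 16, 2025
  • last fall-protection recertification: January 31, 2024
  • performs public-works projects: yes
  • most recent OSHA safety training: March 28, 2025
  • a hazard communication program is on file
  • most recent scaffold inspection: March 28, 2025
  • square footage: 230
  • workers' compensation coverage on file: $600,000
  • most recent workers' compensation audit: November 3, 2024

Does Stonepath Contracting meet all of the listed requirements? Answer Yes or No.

Yes

1. equipment calibration 66 days ago vs limit 90 → met
2. OSHA safety training 26 days ago vs limit 30 → met
3. scaffold inspection 26 days ago vs limit 30 → met
4. condition 'performs public-works projects' holds; workers' compensation audit 171 days ago vs limit 180 → met
5. workers' compensation coverage $600,000 ≥ $525,000 → met
6. surety bond $115,000 ≥ $100,000 → met
7. hazard communication program present → met
8. bonding capacity review 280 days ago vs limit 540 → met
9. fall-protection recertification 448 days ago vs limit 730 → met
All met.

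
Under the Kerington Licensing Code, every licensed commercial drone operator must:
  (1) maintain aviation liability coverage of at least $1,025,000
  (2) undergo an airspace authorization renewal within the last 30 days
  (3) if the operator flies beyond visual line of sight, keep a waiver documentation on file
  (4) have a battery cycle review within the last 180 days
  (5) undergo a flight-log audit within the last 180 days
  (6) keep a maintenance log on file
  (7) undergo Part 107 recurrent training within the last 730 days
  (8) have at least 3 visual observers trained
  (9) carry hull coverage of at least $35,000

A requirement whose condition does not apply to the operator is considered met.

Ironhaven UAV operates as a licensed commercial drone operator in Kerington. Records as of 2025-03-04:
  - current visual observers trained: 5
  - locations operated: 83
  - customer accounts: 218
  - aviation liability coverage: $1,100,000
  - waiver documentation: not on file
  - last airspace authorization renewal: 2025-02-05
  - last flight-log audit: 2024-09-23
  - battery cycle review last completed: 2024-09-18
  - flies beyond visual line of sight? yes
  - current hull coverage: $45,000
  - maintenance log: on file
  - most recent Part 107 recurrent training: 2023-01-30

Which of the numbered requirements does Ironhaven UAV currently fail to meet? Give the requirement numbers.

3, 7

1. aviation liability coverage $1,100,000 ≥ $1,025,000 → met
2. airspace authorization renewal 27 days ago vs limit 30 → met
3. condition 'flies beyond visual line of sight' holds; waiver documentation absent → not met
4. battery cycle review 167 days ago vs limit 180 → met
5. flight-log audit 162 days ago vs limit 180 → met
6. maintenance log present → met
7. Part 107 recurrent training 764 days ago vs limit 730 → not met
8. visual observers trained 5 ≥ 3 → met
9. hull coverage $45,000 ≥ $35,000 → met
Not met: 3, 7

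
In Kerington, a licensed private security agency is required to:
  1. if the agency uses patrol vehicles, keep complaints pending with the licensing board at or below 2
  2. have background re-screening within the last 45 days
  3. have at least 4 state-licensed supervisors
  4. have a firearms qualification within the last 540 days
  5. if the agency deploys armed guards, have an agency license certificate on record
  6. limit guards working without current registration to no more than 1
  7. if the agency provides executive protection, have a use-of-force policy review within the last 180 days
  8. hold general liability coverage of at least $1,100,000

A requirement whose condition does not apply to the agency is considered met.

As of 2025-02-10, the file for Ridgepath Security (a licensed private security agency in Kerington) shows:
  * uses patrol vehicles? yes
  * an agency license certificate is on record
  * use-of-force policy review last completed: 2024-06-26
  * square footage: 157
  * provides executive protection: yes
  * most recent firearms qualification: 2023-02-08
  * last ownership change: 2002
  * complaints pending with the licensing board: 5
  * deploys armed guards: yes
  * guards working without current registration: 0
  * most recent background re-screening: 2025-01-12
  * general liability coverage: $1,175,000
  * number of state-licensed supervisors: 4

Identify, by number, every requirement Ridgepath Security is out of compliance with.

1. condition 'uses patrol vehicles' holds; complaints pending with the licensing board 5 > 2 → not met
2. background re-screening 29 days ago vs limit 45 → met
3. state-licensed supervisors 4 ≥ 4 → met
4. firearms qualification 733 days ago vs limit 540 → not met
5. condition 'deploys armed guards' holds; agency license certificate present → met
6. guards working without current registration 0 ≤ 1 → met
7. condition 'provides executive protection' holds; use-of-force policy review 229 days ago vs limit 180 → not met
8. general liability coverage $1,175,000 ≥ $1,100,000 → met
Not met: 1, 4, 7

1, 4, 7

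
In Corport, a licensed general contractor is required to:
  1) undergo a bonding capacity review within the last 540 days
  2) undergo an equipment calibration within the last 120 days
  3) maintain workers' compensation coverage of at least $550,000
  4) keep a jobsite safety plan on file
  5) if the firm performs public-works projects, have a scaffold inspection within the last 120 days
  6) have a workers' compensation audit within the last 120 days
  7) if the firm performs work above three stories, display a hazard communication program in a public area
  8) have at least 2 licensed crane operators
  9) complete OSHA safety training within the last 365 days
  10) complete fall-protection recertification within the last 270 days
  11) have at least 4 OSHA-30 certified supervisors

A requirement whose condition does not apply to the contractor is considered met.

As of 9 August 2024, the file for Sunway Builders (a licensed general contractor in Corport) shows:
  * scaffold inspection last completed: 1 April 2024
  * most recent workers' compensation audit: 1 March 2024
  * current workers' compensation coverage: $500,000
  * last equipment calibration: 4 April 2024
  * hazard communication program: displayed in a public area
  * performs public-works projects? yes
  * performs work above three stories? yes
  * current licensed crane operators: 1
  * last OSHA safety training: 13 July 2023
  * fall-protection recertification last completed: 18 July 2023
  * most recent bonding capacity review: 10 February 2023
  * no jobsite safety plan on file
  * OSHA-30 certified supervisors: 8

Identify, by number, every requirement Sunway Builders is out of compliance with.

1, 2, 3, 4, 5, 6, 8, 9, 10

1. bonding capacity review 546 days ago vs limit 540 → not met
2. equipment calibration 127 days ago vs limit 120 → not met
3. workers' compensation coverage $500,000 < $550,000 → not met
4. jobsite safety plan absent → not met
5. condition 'performs public-works projects' holds; scaffold inspection 130 days ago vs limit 120 → not met
6. workers' compensation audit 161 days ago vs limit 120 → not met
7. condition 'performs work above three stories' holds; hazard communication program present → met
8. licensed crane operators 1 < 2 → not met
9. OSHA safety training 393 days ago vs limit 365 → not met
10. fall-protection recertification 388 days ago vs limit 270 → not met
11. OSHA-30 certified supervisors 8 ≥ 4 → met
Not met: 1, 2, 3, 4, 5, 6, 8, 9, 10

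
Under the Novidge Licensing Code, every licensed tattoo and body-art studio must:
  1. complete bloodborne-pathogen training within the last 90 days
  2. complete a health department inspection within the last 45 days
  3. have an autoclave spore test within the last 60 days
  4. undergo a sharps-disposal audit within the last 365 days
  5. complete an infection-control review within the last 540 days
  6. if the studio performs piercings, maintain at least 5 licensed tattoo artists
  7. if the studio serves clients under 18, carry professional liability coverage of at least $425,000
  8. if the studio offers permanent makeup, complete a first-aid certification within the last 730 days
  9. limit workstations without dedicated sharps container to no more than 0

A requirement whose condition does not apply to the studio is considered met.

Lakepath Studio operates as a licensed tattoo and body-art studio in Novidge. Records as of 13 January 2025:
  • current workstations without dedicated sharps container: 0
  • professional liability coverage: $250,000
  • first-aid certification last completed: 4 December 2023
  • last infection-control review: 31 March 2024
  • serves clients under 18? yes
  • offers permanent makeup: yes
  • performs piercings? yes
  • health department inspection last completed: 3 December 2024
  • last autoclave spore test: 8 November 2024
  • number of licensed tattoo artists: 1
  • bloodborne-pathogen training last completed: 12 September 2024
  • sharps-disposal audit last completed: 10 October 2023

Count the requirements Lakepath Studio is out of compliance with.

1. bloodborne-pathogen training 123 days ago vs limit 90 → not met
2. health department inspection 41 days ago vs limit 45 → met
3. autoclave spore test 66 days ago vs limit 60 → not met
4. sharps-disposal audit 461 days ago vs limit 365 → not met
5. infection-control review 288 days ago vs limit 540 → met
6. condition 'performs piercings' holds; licensed tattoo artists 1 < 5 → not met
7. condition 'serves clients under 18' holds; professional liability coverage $250,000 < $425,000 → not met
8. condition 'offers permanent makeup' holds; first-aid certification 406 days ago vs limit 730 → met
9. workstations without dedicated sharps container 0 ≤ 0 → met
Not met: 5 of 9

5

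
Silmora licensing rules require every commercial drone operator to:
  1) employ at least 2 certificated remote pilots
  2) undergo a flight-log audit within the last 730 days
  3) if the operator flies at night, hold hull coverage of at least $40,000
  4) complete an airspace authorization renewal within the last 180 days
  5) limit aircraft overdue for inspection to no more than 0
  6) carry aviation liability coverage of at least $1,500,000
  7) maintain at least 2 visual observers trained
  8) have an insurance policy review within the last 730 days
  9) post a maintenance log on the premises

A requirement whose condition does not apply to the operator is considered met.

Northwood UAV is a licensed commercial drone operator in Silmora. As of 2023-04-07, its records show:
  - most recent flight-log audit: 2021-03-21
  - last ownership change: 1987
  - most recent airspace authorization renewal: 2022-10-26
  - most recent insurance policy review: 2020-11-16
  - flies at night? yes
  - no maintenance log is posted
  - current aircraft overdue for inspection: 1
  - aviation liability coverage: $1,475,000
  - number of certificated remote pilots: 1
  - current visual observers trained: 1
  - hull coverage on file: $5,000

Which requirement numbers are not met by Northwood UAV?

1. certificated remote pilots 1 < 2 → not met
2. flight-log audit 747 days ago vs limit 730 → not met
3. condition 'flies at night' holds; hull coverage $5,000 < $40,000 → not met
4. airspace authorization renewal 163 days ago vs limit 180 → met
5. aircraft overdue for inspection 1 > 0 → not met
6. aviation liability coverage $1,475,000 < $1,500,000 → not met
7. visual observers trained 1 < 2 → not met
8. insurance policy review 872 days ago vs limit 730 → not met
9. maintenance log absent → not met
Not met: 1, 2, 3, 5, 6, 7, 8, 9

1, 2, 3, 5, 6, 7, 8, 9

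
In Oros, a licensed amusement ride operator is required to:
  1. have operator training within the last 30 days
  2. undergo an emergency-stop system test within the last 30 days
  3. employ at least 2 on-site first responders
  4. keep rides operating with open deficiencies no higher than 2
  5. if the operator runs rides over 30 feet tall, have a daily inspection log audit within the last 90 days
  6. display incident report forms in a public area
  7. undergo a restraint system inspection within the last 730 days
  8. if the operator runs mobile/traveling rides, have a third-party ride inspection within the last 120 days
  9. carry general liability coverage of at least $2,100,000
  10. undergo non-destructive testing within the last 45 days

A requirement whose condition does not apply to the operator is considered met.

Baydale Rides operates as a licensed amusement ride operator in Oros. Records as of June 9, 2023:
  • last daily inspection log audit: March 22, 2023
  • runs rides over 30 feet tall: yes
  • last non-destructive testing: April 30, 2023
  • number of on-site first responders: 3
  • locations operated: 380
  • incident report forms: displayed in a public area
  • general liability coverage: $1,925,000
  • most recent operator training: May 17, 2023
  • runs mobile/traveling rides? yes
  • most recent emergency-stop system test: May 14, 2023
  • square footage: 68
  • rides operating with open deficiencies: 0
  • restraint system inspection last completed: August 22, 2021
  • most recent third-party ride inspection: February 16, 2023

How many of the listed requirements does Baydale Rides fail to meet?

1

1. operator training 23 days ago vs limit 30 → met
2. emergency-stop system test 26 days ago vs limit 30 → met
3. on-site first responders 3 ≥ 2 → met
4. rides operating with open deficiencies 0 ≤ 2 → met
5. condition 'runs rides over 30 feet tall' holds; daily inspection log audit 79 days ago vs limit 90 → met
6. incident report forms present → met
7. restraint system inspection 656 days ago vs limit 730 → met
8. condition 'runs mobile/traveling rides' holds; third-party ride inspection 113 days ago vs limit 120 → met
9. general liability coverage $1,925,000 < $2,100,000 → not met
10. non-destructive testing 40 days ago vs limit 45 → met
Not met: 1 of 10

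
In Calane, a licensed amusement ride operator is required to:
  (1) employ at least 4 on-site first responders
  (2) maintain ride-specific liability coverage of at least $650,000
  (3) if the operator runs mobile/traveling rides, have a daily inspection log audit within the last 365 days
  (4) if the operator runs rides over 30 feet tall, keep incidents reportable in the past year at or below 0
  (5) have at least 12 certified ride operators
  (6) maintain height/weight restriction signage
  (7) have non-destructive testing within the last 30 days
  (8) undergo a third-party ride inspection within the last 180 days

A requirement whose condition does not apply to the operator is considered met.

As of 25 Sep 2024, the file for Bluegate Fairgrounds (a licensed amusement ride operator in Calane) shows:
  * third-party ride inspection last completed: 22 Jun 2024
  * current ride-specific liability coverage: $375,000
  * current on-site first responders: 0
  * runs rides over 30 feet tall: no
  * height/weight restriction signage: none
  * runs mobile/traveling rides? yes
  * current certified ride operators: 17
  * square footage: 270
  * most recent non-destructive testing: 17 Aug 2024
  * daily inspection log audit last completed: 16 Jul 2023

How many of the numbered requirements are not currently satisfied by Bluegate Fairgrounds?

5

1. on-site first responders 0 < 4 → not met
2. ride-specific liability coverage $375,000 < $650,000 → not met
3. condition 'runs mobile/traveling rides' holds; daily inspection log audit 437 days ago vs limit 365 → not met
4. condition 'runs rides over 30 feet tall' does not hold → requirement n/a → met
5. certified ride operators 17 ≥ 12 → met
6. height/weight restriction signage absent → not met
7. non-destructive testing 39 days ago vs limit 30 → not met
8. third-party ride inspection 95 days ago vs limit 180 → met
Not met: 5 of 8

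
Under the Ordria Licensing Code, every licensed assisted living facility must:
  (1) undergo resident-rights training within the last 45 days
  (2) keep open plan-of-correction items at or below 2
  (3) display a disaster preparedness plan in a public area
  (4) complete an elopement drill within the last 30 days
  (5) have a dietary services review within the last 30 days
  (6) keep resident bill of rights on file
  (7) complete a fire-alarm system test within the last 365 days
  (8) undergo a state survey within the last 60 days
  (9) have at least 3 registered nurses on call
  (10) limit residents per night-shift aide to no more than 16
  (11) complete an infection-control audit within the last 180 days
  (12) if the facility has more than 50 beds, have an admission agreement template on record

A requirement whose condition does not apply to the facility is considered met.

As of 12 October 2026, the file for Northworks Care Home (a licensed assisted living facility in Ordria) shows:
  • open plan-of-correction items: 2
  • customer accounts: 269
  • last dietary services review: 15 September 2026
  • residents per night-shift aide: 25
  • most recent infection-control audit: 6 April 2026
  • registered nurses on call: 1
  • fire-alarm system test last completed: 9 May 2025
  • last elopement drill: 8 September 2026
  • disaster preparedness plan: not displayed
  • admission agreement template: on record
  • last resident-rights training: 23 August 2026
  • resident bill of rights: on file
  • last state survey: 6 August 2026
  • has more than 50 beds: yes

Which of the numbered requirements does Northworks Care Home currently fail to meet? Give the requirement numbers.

1. resident-rights training 50 days ago vs limit 45 → not met
2. open plan-of-correction items 2 ≤ 2 → met
3. disaster preparedness plan absent → not met
4. elopement drill 34 days ago vs limit 30 → not met
5. dietary services review 27 days ago vs limit 30 → met
6. resident bill of rights present → met
7. fire-alarm system test 521 days ago vs limit 365 → not met
8. state survey 67 days ago vs limit 60 → not met
9. registered nurses on call 1 < 3 → not met
10. residents per night-shift aide 25 > 16 → not met
11. infection-control audit 189 days ago vs limit 180 → not met
12. condition 'has more than 50 beds' holds; admission agreement template present → met
Not met: 1, 3, 4, 7, 8, 9, 10, 11

1, 3, 4, 7, 8, 9, 10, 11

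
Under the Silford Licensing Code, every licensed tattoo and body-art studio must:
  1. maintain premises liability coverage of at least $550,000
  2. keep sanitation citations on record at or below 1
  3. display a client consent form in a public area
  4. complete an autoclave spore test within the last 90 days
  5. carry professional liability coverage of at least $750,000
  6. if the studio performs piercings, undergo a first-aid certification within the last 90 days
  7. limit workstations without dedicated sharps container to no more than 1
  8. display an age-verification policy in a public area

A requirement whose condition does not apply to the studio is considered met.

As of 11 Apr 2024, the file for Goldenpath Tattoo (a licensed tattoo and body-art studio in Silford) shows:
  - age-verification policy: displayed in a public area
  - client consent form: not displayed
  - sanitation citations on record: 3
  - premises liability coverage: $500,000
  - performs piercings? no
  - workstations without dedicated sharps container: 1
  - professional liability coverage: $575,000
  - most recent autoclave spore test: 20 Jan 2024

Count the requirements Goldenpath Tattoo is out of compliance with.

4

1. premises liability coverage $500,000 < $550,000 → not met
2. sanitation citations on record 3 > 1 → not met
3. client consent form absent → not met
4. autoclave spore test 82 days ago vs limit 90 → met
5. professional liability coverage $575,000 < $750,000 → not met
6. condition 'performs piercings' does not hold → requirement n/a → met
7. workstations without dedicated sharps container 1 ≤ 1 → met
8. age-verification policy present → met
Not met: 4 of 8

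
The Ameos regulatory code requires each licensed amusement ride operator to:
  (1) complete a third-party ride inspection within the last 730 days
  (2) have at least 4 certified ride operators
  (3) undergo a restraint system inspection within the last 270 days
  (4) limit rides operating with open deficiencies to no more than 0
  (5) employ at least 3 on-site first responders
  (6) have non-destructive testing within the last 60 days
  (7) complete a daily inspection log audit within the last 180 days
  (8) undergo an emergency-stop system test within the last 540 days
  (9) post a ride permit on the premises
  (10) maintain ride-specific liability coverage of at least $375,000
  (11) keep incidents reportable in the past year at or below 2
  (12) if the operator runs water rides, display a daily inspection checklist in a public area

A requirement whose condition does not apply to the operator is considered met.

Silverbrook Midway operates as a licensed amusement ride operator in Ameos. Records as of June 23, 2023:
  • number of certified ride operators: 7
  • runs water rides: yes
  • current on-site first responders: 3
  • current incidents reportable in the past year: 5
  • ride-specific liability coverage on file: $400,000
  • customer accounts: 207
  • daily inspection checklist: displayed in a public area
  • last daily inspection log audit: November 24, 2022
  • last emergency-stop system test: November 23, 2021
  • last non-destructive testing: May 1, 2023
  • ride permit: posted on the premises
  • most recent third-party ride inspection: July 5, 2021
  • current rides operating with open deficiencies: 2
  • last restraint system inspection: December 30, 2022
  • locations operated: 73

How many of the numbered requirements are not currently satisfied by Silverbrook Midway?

4

1. third-party ride inspection 718 days ago vs limit 730 → met
2. certified ride operators 7 ≥ 4 → met
3. restraint system inspection 175 days ago vs limit 270 → met
4. rides operating with open deficiencies 2 > 0 → not met
5. on-site first responders 3 ≥ 3 → met
6. non-destructive testing 53 days ago vs limit 60 → met
7. daily inspection log audit 211 days ago vs limit 180 → not met
8. emergency-stop system test 577 days ago vs limit 540 → not met
9. ride permit present → met
10. ride-specific liability coverage $400,000 ≥ $375,000 → met
11. incidents reportable in the past year 5 > 2 → not met
12. condition 'runs water rides' holds; daily inspection checklist present → met
Not met: 4 of 12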